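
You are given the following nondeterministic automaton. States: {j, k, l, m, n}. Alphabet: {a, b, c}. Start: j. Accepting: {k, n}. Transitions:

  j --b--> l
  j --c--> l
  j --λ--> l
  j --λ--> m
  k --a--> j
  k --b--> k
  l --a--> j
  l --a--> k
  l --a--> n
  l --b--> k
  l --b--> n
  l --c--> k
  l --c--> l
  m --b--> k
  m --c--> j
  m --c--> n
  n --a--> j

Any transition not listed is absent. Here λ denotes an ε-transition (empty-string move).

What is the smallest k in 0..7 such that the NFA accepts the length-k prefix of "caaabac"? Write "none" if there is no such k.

1

Start: ε-closure({j}) = {j, l, m}.
Read 'c': j→{l}, l→{k, l}, m→{j, n}; union {j, k, l, n}; ε-closure = {j, k, l, m, n}.
None of the earlier sets intersect F, but {j, k, l, m, n} does.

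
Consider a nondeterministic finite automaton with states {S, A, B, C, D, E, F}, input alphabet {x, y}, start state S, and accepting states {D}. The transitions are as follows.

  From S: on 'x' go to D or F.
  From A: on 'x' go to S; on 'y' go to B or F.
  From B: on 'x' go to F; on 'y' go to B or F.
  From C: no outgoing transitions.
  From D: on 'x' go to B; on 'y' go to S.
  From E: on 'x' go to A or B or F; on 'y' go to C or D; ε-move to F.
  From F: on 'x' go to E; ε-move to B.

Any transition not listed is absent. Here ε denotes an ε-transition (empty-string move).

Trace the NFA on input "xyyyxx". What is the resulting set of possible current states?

Start in {S}.
Read 'x': {S} → {B, D, F}.
Read 'y': {B, D, F} → {S, B, F}.
Read 'y': {S, B, F} → {B, F}.
Read 'y': {B, F} → {B, F}.
Read 'x': {B, F} → {B, E, F}.
Read 'x': {B, E, F} → {A, B, E, F}.

{A, B, E, F}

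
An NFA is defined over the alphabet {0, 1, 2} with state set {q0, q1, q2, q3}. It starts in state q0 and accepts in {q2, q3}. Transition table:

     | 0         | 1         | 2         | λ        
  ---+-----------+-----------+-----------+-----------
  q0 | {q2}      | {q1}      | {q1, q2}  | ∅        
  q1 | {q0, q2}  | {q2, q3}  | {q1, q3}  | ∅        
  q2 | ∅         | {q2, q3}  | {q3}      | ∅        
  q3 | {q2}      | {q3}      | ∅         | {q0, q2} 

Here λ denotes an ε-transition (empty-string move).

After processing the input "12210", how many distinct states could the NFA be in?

Start in {q0}.
Read '1': {q0} → {q1}.
Read '2': {q1} → {q0, q1, q2, q3}.
Read '2': {q0, q1, q2, q3} → {q0, q1, q2, q3}.
Read '1': {q0, q1, q2, q3} → {q0, q1, q2, q3}.
Read '0': {q0, q1, q2, q3} → {q0, q2}.
That set has 2 states.

2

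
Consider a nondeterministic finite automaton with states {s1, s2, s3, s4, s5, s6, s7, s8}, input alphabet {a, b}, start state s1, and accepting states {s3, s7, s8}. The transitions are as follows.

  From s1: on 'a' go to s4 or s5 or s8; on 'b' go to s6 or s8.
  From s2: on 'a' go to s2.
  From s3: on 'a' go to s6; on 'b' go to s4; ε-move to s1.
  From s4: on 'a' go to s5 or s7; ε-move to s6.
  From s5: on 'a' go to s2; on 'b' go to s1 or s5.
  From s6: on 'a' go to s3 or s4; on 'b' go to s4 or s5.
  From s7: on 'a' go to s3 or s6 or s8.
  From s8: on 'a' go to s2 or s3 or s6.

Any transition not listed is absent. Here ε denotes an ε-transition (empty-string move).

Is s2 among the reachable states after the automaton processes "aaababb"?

No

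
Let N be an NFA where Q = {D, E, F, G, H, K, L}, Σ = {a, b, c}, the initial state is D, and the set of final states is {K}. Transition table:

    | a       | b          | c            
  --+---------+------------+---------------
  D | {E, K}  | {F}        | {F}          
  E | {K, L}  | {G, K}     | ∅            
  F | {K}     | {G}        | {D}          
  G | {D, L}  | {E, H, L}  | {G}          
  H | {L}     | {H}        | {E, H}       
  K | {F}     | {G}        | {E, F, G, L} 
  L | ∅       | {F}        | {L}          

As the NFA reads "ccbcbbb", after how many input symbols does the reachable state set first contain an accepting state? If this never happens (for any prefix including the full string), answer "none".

none

Start in {D}.
Read 'c': D→{F}; now {F}.
Read 'c': F→{D}; now {D}.
Read 'b': D→{F}; now {F}.
Read 'c': F→{D}; now {D}.
Read 'b': D→{F}; now {F}.
Read 'b': F→{G}; now {G}.
Read 'b': G→{E, H, L}; now {E, H, L}.
No reachable set along the way intersects F.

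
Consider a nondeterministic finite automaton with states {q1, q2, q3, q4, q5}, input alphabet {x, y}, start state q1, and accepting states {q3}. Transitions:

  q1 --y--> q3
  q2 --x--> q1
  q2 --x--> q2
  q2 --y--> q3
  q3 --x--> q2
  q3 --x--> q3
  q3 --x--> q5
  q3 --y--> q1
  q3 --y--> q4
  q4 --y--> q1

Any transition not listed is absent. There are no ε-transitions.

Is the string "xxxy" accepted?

Start in {q1}.
Read 'x': {q1} → ∅.
The set is empty and remains empty for the remaining 3 symbols.
The final set ∅ contains no accepting state.

No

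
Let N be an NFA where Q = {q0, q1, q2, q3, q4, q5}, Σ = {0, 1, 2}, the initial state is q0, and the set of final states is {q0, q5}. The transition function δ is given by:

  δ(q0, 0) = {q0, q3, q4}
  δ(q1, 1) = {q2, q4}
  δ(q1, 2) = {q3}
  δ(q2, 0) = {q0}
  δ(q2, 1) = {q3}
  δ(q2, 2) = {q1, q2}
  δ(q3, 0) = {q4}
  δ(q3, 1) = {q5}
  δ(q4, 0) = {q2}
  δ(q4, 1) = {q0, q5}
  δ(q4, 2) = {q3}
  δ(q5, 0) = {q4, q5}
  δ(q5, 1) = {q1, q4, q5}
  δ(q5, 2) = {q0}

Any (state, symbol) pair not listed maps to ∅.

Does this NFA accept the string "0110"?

Start in {q0}.
Read '0': {q0} → {q0, q3, q4}.
Read '1': {q0, q3, q4} → {q0, q5}.
Read '1': {q0, q5} → {q1, q4, q5}.
Read '0': {q1, q4, q5} → {q2, q4, q5}.
The final set {q2, q4, q5} contains the accepting state q5.

Yes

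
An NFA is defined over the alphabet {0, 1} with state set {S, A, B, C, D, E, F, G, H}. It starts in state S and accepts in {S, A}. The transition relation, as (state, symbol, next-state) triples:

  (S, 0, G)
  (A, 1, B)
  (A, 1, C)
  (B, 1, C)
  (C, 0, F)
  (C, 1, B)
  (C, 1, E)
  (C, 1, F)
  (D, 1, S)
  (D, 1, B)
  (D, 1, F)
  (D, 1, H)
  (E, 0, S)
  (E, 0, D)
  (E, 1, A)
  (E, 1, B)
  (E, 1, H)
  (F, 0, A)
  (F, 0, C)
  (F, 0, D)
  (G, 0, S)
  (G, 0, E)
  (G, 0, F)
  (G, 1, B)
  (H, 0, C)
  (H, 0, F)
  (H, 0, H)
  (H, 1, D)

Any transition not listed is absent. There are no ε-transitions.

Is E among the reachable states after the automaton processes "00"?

Start in {S}.
Read '0': {S} → {G}.
Read '0': {G} → {S, E, F}.
State E is in {S, E, F}.

Yes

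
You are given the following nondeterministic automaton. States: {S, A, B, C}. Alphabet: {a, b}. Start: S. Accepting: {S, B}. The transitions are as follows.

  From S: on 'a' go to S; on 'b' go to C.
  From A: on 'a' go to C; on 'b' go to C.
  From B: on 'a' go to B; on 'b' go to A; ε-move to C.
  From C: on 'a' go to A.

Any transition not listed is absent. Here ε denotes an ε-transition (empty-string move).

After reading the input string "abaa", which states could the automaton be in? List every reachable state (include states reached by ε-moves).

{C}

Start in {S}.
Read 'a': {S} → {S}.
Read 'b': {S} → {C}.
Read 'a': {C} → {A}.
Read 'a': {A} → {C}.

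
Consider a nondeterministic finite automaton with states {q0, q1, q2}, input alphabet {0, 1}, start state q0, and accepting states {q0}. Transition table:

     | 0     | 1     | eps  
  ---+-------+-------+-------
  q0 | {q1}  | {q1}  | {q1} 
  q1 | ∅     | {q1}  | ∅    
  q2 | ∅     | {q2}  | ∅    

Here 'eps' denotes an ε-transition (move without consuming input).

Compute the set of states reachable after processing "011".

{q1}

Start: ε-closure({q0}) = {q0, q1}.
Read '0': q0→{q1}, q1→∅; now {q1}.
Read '1': q1→{q1}; now {q1}.
Read '1': q1→{q1}; now {q1}.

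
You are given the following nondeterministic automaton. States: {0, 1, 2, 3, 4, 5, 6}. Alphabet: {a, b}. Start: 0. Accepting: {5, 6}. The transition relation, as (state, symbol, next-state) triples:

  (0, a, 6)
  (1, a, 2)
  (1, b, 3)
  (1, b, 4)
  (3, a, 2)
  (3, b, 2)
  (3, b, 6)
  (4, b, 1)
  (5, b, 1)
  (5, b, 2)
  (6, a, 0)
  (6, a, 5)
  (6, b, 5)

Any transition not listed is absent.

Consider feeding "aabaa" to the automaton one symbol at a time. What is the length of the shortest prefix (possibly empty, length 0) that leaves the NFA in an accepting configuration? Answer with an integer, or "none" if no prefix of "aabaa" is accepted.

Start in {0}.
Read 'a': {0} → {6}.
None of the earlier sets intersect F, but {6} does.

1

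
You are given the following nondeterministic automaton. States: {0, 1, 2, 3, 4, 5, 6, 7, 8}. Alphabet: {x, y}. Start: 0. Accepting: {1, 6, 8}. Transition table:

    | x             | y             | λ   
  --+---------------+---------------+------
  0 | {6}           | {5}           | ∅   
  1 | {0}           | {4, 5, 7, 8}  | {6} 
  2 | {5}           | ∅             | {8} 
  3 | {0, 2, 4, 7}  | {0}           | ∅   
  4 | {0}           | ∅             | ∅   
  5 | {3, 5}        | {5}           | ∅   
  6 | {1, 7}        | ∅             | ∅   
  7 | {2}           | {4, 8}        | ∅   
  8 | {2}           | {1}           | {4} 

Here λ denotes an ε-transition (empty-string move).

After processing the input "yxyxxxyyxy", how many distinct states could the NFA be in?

Start in {0}.
Read 'y': {0} → {5}.
Read 'x': {5} → {3, 5}.
Read 'y': {3, 5} → {0, 5}.
Read 'x': {0, 5} → {3, 5, 6}.
Read 'x': {3, 5, 6} → {0, 1, 2, 3, 4, 5, 6, 7, 8}.
Read 'x': {0, 1, 2, 3, 4, 5, 6, 7, 8} → {0, 1, 2, 3, 4, 5, 6, 7, 8}.
Read 'y': {0, 1, 2, 3, 4, 5, 6, 7, 8} → {0, 1, 4, 5, 6, 7, 8}.
Read 'y': {0, 1, 4, 5, 6, 7, 8} → {1, 4, 5, 6, 7, 8}.
Read 'x': {1, 4, 5, 6, 7, 8} → {0, 1, 2, 3, 4, 5, 6, 7, 8}.
Read 'y': {0, 1, 2, 3, 4, 5, 6, 7, 8} → {0, 1, 4, 5, 6, 7, 8}.
That set has 7 states.

7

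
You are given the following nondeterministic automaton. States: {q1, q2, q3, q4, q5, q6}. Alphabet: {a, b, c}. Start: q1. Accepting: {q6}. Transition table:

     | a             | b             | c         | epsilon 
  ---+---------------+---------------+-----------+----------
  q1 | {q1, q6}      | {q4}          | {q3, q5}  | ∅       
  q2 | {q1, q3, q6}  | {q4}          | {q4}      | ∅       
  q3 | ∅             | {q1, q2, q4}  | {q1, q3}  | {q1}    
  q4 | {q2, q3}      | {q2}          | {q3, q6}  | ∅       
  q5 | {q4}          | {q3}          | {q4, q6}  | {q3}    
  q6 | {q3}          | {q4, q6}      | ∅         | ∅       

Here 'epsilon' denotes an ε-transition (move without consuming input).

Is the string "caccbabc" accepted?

Yes

Start in {q1}.
Read 'c': q1→{q3, q5}; union {q3, q5}; ε-closure = {q1, q3, q5}.
Read 'a': q1→{q1, q6}, q3→∅, q5→{q4}; now {q1, q4, q6}.
Read 'c': q1→{q3, q5}, q4→{q3, q6}, q6→∅; union {q3, q5, q6}; ε-closure = {q1, q3, q5, q6}.
Read 'c': q1→{q3, q5}, q3→{q1, q3}, q5→{q4, q6}, q6→∅; now {q1, q3, q4, q5, q6}.
Read 'b': q1→{q4}, q3→{q1, q2, q4}, q4→{q2}, q5→{q3}, q6→{q4, q6}; now {q1, q2, q3, q4, q6}.
Read 'a': q1→{q1, q6}, q2→{q1, q3, q6}, q3→∅, q4→{q2, q3}, q6→{q3}; now {q1, q2, q3, q6}.
Read 'b': q1→{q4}, q2→{q4}, q3→{q1, q2, q4}, q6→{q4, q6}; now {q1, q2, q4, q6}.
Read 'c': q1→{q3, q5}, q2→{q4}, q4→{q3, q6}, q6→∅; union {q3, q4, q5, q6}; ε-closure = {q1, q3, q4, q5, q6}.
The final set {q1, q3, q4, q5, q6} contains the accepting state q6.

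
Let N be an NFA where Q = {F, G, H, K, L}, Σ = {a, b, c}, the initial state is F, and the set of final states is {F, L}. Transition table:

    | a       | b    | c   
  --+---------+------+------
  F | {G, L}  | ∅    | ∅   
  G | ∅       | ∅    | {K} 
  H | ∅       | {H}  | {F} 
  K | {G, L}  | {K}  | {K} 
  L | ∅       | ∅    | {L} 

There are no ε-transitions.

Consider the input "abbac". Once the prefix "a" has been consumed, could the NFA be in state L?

Yes

Start in {F}.
Read 'a': {F} → {G, L}.
State L is in {G, L}.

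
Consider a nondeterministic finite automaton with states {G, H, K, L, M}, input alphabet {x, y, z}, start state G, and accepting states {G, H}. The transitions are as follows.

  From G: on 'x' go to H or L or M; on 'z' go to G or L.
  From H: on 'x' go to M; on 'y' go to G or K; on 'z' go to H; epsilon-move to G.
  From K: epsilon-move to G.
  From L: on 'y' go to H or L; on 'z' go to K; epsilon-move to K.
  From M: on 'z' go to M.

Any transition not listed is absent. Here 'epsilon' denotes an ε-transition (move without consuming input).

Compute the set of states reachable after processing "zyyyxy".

Start in {G}.
Read 'z': G→{G, L}; union {G, L}; ε-closure = {G, K, L}.
Read 'y': G→∅, K→∅, L→{H, L}; union {H, L}; ε-closure = {G, H, K, L}.
Read 'y': G→∅, H→{G, K}, K→∅, L→{H, L}; now {G, H, K, L}.
Read 'y': G→∅, H→{G, K}, K→∅, L→{H, L}; now {G, H, K, L}.
Read 'x': G→{H, L, M}, H→{M}, K→∅, L→∅; union {H, L, M}; ε-closure = {G, H, K, L, M}.
Read 'y': G→∅, H→{G, K}, K→∅, L→{H, L}, M→∅; now {G, H, K, L}.

{G, H, K, L}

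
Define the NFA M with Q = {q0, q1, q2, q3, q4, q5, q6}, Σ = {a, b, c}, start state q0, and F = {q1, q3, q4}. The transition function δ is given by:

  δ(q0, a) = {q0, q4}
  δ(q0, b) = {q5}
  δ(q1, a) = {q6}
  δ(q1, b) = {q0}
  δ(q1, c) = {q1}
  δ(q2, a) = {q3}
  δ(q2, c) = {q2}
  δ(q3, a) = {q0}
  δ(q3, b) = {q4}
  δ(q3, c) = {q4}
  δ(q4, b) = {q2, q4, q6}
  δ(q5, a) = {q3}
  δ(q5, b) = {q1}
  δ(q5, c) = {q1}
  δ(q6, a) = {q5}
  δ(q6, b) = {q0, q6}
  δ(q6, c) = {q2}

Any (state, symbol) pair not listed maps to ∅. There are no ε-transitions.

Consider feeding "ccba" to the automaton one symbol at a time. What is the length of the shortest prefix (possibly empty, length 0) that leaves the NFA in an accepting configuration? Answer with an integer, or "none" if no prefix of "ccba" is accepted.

none

Start in {q0}.
Read 'c': q0→∅; now ∅.
The set is empty and remains empty for the remaining 3 symbols.
No reachable set along the way intersects F.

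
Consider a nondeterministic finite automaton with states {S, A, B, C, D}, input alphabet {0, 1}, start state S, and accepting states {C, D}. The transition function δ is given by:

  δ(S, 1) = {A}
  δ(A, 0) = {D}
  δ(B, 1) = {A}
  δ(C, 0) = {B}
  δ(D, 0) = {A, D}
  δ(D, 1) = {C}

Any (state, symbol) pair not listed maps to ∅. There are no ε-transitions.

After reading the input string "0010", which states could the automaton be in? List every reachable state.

∅

Start in {S}.
Read '0': {S} → ∅.
The set is empty and remains empty for the remaining 3 symbols.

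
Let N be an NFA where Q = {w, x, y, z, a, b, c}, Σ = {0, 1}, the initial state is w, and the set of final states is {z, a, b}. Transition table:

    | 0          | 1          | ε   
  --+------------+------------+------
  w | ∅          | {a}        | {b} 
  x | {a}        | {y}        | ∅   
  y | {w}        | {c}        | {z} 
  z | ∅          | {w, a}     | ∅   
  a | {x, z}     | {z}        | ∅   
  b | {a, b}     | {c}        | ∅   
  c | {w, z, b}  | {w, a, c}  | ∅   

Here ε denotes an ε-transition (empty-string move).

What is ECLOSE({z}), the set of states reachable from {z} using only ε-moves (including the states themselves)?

{z}

Begin with {z}.
No ε-moves leave this set, so the closure equals the set itself.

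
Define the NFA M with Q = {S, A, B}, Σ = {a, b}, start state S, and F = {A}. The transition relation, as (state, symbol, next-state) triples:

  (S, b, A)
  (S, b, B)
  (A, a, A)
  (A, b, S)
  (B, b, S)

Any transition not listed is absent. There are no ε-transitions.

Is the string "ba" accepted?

Yes

Start in {S}.
Read 'b': {S} → {A, B}.
Read 'a': {A, B} → {A}.
The final set {A} contains the accepting state A.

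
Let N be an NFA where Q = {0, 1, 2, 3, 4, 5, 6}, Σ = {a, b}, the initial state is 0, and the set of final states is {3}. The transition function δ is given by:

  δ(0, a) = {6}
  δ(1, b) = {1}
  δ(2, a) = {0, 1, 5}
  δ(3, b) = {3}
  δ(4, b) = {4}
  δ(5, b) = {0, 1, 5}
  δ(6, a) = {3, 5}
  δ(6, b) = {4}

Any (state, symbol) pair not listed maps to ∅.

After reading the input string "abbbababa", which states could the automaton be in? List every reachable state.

Start in {0}.
Read 'a': 0→{6}; now {6}.
Read 'b': 6→{4}; now {4}.
Read 'b': 4→{4}; now {4}.
Read 'b': 4→{4}; now {4}.
Read 'a': 4→∅; now ∅.
The set is empty and remains empty for the remaining 4 symbols.

∅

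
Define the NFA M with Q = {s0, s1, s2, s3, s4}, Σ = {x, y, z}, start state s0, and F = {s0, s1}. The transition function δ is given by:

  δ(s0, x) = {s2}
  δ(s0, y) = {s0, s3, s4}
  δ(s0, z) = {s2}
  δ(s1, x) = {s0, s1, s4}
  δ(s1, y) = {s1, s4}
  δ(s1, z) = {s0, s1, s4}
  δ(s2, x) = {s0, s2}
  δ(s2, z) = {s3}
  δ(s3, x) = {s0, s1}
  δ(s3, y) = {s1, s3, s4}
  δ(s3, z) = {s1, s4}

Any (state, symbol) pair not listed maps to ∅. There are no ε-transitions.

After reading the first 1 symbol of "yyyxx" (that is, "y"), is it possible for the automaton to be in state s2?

No

Start in {s0}.
Read 'y': {s0} → {s0, s3, s4}.
State s2 is not in {s0, s3, s4}.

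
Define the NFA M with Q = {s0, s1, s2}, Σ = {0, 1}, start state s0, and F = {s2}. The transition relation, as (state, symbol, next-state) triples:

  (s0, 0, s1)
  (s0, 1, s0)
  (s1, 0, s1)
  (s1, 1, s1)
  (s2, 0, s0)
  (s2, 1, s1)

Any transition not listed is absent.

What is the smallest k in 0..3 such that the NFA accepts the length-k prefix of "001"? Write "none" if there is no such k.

none

Start in {s0}.
Read '0': s0→{s1}; now {s1}.
Read '0': s1→{s1}; now {s1}.
Read '1': s1→{s1}; now {s1}.
No reachable set along the way intersects F.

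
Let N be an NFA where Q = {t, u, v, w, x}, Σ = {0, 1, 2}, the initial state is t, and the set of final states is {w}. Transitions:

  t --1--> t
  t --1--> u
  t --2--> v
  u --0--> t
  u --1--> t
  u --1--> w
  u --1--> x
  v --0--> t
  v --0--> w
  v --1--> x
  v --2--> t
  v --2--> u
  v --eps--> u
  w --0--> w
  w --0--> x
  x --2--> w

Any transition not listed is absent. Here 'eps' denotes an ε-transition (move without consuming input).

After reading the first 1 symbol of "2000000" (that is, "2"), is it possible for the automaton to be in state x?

Start in {t}.
Read '2': t→{v}; union {v}; ε-closure = {u, v}.
State x is not in {u, v}.

No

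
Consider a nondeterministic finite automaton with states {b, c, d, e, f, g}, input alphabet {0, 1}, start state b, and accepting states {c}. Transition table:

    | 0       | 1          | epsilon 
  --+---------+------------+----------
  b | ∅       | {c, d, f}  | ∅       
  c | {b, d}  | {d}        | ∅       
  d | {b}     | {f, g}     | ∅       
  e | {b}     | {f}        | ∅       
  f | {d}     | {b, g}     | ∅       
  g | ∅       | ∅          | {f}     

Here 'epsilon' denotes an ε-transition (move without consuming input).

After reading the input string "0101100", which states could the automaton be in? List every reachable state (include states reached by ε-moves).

Start in {b}.
Read '0': b→∅; now ∅.
The set is empty and remains empty for the remaining 6 symbols.

∅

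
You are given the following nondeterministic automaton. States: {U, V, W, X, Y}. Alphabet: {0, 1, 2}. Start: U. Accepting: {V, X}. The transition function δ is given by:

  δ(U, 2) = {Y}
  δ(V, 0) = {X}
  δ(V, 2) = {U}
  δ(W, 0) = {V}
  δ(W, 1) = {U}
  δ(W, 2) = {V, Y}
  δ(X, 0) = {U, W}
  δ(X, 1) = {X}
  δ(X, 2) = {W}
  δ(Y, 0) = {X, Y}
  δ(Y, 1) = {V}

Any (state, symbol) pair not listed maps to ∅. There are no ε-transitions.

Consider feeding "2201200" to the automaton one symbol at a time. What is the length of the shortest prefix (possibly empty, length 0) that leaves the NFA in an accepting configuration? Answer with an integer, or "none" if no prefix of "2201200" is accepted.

none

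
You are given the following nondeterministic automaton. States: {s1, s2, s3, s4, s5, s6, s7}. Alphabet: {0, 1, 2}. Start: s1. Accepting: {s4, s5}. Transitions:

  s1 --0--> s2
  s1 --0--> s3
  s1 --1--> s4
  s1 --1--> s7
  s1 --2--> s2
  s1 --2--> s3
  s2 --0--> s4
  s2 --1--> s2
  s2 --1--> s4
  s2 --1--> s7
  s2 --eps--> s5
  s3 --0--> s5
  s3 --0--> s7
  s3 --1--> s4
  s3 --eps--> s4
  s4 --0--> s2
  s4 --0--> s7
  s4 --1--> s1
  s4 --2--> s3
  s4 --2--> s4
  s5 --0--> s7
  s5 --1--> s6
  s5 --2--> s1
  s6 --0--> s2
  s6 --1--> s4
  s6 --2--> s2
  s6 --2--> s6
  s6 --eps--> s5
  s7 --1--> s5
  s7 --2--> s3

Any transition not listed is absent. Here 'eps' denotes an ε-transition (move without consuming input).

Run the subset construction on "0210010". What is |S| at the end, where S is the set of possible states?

Start in {s1}.
Read '0': s1→{s2, s3}; union {s2, s3}; ε-closure = {s2, s3, s4, s5}.
Read '2': s2→∅, s3→∅, s4→{s3, s4}, s5→{s1}; now {s1, s3, s4}.
Read '1': s1→{s4, s7}, s3→{s4}, s4→{s1}; now {s1, s4, s7}.
Read '0': s1→{s2, s3}, s4→{s2, s7}, s7→∅; union {s2, s3, s7}; ε-closure = {s2, s3, s4, s5, s7}.
Read '0': s2→{s4}, s3→{s5, s7}, s4→{s2, s7}, s5→{s7}, s7→∅; now {s2, s4, s5, s7}.
Read '1': s2→{s2, s4, s7}, s4→{s1}, s5→{s6}, s7→{s5}; now {s1, s2, s4, s5, s6, s7}.
Read '0': s1→{s2, s3}, s2→{s4}, s4→{s2, s7}, s5→{s7}, s6→{s2}, s7→∅; union {s2, s3, s4, s7}; ε-closure = {s2, s3, s4, s5, s7}.
That set has 5 states.

5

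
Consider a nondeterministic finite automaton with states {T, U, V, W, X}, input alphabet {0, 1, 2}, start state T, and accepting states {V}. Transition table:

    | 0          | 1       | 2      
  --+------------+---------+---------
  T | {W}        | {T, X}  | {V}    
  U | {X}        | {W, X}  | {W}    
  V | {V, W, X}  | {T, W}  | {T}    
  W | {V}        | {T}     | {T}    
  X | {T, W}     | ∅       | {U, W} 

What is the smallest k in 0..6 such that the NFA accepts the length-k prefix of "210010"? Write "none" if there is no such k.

1

Start in {T}.
Read '2': T→{V}; now {V}.
None of the earlier sets intersect F, but {V} does.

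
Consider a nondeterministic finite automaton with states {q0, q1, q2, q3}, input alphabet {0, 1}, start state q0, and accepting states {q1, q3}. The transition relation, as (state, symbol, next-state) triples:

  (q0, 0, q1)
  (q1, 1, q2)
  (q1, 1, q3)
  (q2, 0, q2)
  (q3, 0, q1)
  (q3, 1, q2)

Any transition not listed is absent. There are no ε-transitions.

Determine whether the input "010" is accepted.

Yes

Start in {q0}.
Read '0': q0→{q1}; now {q1}.
Read '1': q1→{q2, q3}; now {q2, q3}.
Read '0': q2→{q2}, q3→{q1}; now {q1, q2}.
The final set {q1, q2} contains the accepting state q1.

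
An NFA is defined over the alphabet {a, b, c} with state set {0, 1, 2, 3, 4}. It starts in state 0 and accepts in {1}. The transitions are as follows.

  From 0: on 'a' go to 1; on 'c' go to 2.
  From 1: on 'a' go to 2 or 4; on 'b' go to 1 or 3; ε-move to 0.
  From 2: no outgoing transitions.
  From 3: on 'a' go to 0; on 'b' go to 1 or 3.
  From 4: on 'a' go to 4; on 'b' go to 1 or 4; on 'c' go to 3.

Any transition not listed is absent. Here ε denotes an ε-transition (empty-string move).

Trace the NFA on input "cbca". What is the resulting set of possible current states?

∅

Start in {0}.
Read 'c': {0} → {2}.
Read 'b': {2} → ∅.
The set is empty and remains empty for the remaining 2 symbols.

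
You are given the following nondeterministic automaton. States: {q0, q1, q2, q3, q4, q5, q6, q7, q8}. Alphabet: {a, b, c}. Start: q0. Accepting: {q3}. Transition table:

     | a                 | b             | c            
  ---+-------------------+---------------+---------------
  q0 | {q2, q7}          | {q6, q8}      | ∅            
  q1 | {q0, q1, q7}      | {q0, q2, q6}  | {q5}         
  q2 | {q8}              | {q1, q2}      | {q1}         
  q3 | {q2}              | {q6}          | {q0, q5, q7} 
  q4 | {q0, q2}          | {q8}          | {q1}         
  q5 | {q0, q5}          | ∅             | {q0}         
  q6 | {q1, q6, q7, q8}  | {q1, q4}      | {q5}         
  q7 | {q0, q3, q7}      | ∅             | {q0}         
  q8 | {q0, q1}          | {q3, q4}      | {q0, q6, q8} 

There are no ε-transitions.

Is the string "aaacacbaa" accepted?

Start in {q0}.
Read 'a': {q0} → {q2, q7}.
Read 'a': {q2, q7} → {q0, q3, q7, q8}.
Read 'a': {q0, q3, q7, q8} → {q0, q1, q2, q3, q7}.
Read 'c': {q0, q1, q2, q3, q7} → {q0, q1, q5, q7}.
Read 'a': {q0, q1, q5, q7} → {q0, q1, q2, q3, q5, q7}.
Read 'c': {q0, q1, q2, q3, q5, q7} → {q0, q1, q5, q7}.
Read 'b': {q0, q1, q5, q7} → {q0, q2, q6, q8}.
Read 'a': {q0, q2, q6, q8} → {q0, q1, q2, q6, q7, q8}.
Read 'a': {q0, q1, q2, q6, q7, q8} → {q0, q1, q2, q3, q6, q7, q8}.
The final set {q0, q1, q2, q3, q6, q7, q8} contains the accepting state q3.

Yes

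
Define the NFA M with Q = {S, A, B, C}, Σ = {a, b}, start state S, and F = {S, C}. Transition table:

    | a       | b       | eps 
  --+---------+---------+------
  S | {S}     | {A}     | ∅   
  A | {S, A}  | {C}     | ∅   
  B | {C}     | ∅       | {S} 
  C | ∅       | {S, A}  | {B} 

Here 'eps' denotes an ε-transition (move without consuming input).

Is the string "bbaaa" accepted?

Yes

Start in {S}.
Read 'b': {S} → {A}.
Read 'b': {A} → {S, B, C}.
Read 'a': {S, B, C} → {S, B, C}.
Read 'a': {S, B, C} → {S, B, C}.
Read 'a': {S, B, C} → {S, B, C}.
The final set {S, B, C} contains the accepting states S, C.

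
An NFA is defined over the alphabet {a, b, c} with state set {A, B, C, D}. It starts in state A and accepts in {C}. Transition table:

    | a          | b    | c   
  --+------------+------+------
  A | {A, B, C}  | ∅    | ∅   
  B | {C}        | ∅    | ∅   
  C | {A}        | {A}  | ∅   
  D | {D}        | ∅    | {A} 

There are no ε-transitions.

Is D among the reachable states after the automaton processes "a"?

Start in {A}.
Read 'a': {A} → {A, B, C}.
State D is not in {A, B, C}.

No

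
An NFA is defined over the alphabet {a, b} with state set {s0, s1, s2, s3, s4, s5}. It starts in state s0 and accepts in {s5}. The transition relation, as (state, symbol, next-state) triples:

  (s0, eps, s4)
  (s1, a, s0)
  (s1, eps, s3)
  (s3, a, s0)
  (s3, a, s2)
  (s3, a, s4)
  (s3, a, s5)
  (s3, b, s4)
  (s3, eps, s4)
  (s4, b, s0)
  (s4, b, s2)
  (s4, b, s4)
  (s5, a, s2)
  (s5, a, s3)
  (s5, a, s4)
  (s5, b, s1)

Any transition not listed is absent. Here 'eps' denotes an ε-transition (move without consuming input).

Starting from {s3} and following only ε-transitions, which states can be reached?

{s3, s4}

Begin with {s3}.
ε-move s3 → s4; add s4.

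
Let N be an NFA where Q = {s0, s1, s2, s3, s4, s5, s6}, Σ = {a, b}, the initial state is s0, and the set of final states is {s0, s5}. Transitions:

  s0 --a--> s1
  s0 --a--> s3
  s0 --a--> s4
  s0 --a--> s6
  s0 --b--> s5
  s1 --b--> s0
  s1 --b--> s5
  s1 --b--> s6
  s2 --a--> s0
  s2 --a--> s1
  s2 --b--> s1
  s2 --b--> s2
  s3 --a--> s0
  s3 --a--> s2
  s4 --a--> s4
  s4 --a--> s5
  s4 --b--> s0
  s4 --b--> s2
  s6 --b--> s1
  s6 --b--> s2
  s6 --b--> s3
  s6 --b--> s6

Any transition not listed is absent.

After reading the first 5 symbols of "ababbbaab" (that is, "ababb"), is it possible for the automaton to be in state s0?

Start in {s0}.
Read 'a': {s0} → {s1, s3, s4, s6}.
Read 'b': {s1, s3, s4, s6} → {s0, s1, s2, s3, s5, s6}.
Read 'a': {s0, s1, s2, s3, s5, s6} → {s0, s1, s2, s3, s4, s6}.
Read 'b': {s0, s1, s2, s3, s4, s6} → {s0, s1, s2, s3, s5, s6}.
Read 'b': {s0, s1, s2, s3, s5, s6} → {s0, s1, s2, s3, s5, s6}.
State s0 is in {s0, s1, s2, s3, s5, s6}.

Yes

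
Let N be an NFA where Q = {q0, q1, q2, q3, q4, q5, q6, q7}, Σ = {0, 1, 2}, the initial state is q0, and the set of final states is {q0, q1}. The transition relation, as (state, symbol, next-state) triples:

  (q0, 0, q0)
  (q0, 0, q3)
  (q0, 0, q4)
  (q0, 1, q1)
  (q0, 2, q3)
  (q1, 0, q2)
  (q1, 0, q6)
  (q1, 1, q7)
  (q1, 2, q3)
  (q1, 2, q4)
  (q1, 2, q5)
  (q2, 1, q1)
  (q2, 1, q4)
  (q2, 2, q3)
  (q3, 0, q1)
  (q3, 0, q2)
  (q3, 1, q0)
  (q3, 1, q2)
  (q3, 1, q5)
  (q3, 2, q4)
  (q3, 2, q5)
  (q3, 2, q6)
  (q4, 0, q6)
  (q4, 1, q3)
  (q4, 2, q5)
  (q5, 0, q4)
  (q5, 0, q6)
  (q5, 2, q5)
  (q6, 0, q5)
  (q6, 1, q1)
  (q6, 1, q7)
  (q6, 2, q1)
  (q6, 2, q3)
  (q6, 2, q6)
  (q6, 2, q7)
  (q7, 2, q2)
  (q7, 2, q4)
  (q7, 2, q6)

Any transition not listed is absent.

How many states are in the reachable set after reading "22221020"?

5

Start in {q0}.
Read '2': q0→{q3}; now {q3}.
Read '2': q3→{q4, q5, q6}; now {q4, q5, q6}.
Read '2': q4→{q5}, q5→{q5}, q6→{q1, q3, q6, q7}; now {q1, q3, q5, q6, q7}.
Read '2': q1→{q3, q4, q5}, q3→{q4, q5, q6}, q5→{q5}, q6→{q1, q3, q6, q7}, q7→{q2, q4, q6}; now {q1, q2, q3, q4, q5, q6, q7}.
Read '1': q1→{q7}, q2→{q1, q4}, q3→{q0, q2, q5}, q4→{q3}, q5→∅, q6→{q1, q7}, q7→∅; now {q0, q1, q2, q3, q4, q5, q7}.
Read '0': q0→{q0, q3, q4}, q1→{q2, q6}, q2→∅, q3→{q1, q2}, q4→{q6}, q5→{q4, q6}, q7→∅; now {q0, q1, q2, q3, q4, q6}.
Read '2': q0→{q3}, q1→{q3, q4, q5}, q2→{q3}, q3→{q4, q5, q6}, q4→{q5}, q6→{q1, q3, q6, q7}; now {q1, q3, q4, q5, q6, q7}.
Read '0': q1→{q2, q6}, q3→{q1, q2}, q4→{q6}, q5→{q4, q6}, q6→{q5}, q7→∅; now {q1, q2, q4, q5, q6}.
That set has 5 states.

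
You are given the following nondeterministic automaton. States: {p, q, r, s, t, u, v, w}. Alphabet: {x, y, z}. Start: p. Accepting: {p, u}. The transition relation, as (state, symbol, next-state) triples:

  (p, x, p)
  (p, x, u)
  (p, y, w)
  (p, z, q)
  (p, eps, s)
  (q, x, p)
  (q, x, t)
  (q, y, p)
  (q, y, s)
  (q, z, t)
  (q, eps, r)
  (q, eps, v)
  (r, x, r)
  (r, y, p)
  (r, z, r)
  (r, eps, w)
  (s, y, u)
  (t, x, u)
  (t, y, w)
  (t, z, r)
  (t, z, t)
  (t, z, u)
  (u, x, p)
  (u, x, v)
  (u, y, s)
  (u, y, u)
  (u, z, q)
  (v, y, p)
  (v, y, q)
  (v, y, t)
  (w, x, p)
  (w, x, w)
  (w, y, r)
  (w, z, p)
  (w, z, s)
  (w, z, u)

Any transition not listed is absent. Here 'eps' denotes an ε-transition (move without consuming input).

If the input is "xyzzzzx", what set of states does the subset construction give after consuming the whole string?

Start: ε-closure({p}) = {p, s}.
Read 'x': p→{p, u}, s→∅; union {p, u}; ε-closure = {p, s, u}.
Read 'y': p→{w}, s→{u}, u→{s, u}; now {s, u, w}.
Read 'z': s→∅, u→{q}, w→{p, s, u}; union {p, q, s, u}; ε-closure = {p, q, r, s, u, v, w}.
Read 'z': p→{q}, q→{t}, r→{r}, s→∅, u→{q}, v→∅, w→{p, s, u}; union {p, q, r, s, t, u}; ε-closure = {p, q, r, s, t, u, v, w}.
Read 'z': p→{q}, q→{t}, r→{r}, s→∅, t→{r, t, u}, u→{q}, v→∅, w→{p, s, u}; union {p, q, r, s, t, u}; ε-closure = {p, q, r, s, t, u, v, w}.
Read 'z': p→{q}, q→{t}, r→{r}, s→∅, t→{r, t, u}, u→{q}, v→∅, w→{p, s, u}; union {p, q, r, s, t, u}; ε-closure = {p, q, r, s, t, u, v, w}.
Read 'x': p→{p, u}, q→{p, t}, r→{r}, s→∅, t→{u}, u→{p, v}, v→∅, w→{p, w}; union {p, r, t, u, v, w}; ε-closure = {p, r, s, t, u, v, w}.

{p, r, s, t, u, v, w}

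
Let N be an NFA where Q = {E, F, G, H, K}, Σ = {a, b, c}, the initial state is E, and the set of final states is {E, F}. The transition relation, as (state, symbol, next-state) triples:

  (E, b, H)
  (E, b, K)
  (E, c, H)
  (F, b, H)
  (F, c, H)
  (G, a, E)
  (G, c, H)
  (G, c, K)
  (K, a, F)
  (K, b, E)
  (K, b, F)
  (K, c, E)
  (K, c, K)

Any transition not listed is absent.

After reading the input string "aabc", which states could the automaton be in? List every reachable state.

Start in {E}.
Read 'a': E→∅; now ∅.
The set is empty and remains empty for the remaining 3 symbols.

∅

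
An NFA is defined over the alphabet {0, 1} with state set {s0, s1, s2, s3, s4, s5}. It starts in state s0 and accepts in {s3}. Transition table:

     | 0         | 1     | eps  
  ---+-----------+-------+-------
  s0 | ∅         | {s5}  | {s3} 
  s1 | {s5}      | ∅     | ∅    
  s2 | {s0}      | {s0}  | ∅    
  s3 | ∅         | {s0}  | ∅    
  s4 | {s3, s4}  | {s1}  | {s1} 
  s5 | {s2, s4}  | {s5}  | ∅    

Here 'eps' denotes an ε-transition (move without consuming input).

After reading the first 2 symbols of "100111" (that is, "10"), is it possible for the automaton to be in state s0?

No

Start: ε-closure({s0}) = {s0, s3}.
Read '1': {s0, s3} → {s0, s3, s5}.
Read '0': {s0, s3, s5} → {s1, s2, s4}.
State s0 is not in {s1, s2, s4}.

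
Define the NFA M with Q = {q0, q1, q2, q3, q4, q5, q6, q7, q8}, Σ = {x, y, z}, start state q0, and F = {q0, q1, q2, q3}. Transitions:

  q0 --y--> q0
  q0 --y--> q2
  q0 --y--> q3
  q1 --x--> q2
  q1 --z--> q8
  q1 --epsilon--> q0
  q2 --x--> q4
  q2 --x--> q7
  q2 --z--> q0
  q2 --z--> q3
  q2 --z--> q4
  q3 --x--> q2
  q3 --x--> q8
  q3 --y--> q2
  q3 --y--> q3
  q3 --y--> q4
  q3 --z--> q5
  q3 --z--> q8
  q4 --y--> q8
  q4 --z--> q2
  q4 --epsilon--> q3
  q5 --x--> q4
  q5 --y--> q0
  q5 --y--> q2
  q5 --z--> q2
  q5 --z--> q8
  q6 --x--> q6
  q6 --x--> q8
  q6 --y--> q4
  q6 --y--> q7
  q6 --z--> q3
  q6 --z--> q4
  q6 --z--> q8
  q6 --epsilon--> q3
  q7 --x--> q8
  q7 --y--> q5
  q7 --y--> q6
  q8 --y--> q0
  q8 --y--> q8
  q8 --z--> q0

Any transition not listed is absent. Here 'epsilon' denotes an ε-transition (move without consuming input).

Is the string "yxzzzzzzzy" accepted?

Yes

Start in {q0}.
Read 'y': q0→{q0, q2, q3}; now {q0, q2, q3}.
Read 'x': q0→∅, q2→{q4, q7}, q3→{q2, q8}; union {q2, q4, q7, q8}; ε-closure = {q2, q3, q4, q7, q8}.
Read 'z': q2→{q0, q3, q4}, q3→{q5, q8}, q4→{q2}, q7→∅, q8→{q0}; now {q0, q2, q3, q4, q5, q8}.
Read 'z': q0→∅, q2→{q0, q3, q4}, q3→{q5, q8}, q4→{q2}, q5→{q2, q8}, q8→{q0}; now {q0, q2, q3, q4, q5, q8}.
Read 'z': q0→∅, q2→{q0, q3, q4}, q3→{q5, q8}, q4→{q2}, q5→{q2, q8}, q8→{q0}; now {q0, q2, q3, q4, q5, q8}.
Read 'z': q0→∅, q2→{q0, q3, q4}, q3→{q5, q8}, q4→{q2}, q5→{q2, q8}, q8→{q0}; now {q0, q2, q3, q4, q5, q8}.
Read 'z': q0→∅, q2→{q0, q3, q4}, q3→{q5, q8}, q4→{q2}, q5→{q2, q8}, q8→{q0}; now {q0, q2, q3, q4, q5, q8}.
Read 'z': q0→∅, q2→{q0, q3, q4}, q3→{q5, q8}, q4→{q2}, q5→{q2, q8}, q8→{q0}; now {q0, q2, q3, q4, q5, q8}.
Read 'z': q0→∅, q2→{q0, q3, q4}, q3→{q5, q8}, q4→{q2}, q5→{q2, q8}, q8→{q0}; now {q0, q2, q3, q4, q5, q8}.
Read 'y': q0→{q0, q2, q3}, q2→∅, q3→{q2, q3, q4}, q4→{q8}, q5→{q0, q2}, q8→{q0, q8}; now {q0, q2, q3, q4, q8}.
The final set {q0, q2, q3, q4, q8} contains the accepting states q0, q2, q3.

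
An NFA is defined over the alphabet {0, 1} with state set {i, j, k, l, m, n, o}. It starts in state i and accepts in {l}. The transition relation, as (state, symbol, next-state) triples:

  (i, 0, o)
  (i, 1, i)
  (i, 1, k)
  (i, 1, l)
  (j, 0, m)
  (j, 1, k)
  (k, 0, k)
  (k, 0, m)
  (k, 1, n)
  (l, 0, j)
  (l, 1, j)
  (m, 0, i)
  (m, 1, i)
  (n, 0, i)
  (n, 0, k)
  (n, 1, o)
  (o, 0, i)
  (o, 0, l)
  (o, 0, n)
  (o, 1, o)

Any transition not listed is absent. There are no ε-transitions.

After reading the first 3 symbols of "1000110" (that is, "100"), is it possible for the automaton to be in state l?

Yes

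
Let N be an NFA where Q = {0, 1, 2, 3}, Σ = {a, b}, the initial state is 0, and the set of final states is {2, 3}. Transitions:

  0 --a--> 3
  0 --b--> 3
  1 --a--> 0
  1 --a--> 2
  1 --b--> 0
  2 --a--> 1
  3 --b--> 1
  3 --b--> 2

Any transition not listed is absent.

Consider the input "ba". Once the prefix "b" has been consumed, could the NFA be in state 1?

No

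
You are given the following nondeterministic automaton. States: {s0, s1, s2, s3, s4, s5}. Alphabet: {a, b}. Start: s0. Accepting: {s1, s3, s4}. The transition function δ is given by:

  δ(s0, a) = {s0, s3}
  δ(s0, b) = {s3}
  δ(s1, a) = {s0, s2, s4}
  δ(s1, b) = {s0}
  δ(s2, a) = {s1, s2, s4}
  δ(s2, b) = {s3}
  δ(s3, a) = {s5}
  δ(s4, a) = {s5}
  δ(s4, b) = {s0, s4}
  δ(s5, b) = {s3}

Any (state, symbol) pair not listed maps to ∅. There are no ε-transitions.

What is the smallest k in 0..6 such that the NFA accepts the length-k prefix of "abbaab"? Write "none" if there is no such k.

1

Start in {s0}.
Read 'a': s0→{s0, s3}; now {s0, s3}.
None of the earlier sets intersect F, but {s0, s3} does.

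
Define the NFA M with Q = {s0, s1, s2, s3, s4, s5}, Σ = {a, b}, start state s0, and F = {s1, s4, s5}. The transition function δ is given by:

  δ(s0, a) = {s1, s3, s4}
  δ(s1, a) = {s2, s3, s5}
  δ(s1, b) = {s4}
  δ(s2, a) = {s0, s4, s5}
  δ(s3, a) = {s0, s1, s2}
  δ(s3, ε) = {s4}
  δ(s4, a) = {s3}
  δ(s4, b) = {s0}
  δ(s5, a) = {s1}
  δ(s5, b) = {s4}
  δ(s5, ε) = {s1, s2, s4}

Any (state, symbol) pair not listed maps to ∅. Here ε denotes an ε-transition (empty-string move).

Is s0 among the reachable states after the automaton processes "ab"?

Yes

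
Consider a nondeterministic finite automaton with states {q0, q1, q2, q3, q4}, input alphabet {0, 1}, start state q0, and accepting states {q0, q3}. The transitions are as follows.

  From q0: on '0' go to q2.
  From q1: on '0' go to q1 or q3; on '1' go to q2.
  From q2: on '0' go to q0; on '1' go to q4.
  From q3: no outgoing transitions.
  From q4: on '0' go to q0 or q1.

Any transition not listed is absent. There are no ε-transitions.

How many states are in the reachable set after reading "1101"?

0

Start in {q0}.
Read '1': {q0} → ∅.
The set is empty and remains empty for the remaining 3 symbols.
That set has 0 states.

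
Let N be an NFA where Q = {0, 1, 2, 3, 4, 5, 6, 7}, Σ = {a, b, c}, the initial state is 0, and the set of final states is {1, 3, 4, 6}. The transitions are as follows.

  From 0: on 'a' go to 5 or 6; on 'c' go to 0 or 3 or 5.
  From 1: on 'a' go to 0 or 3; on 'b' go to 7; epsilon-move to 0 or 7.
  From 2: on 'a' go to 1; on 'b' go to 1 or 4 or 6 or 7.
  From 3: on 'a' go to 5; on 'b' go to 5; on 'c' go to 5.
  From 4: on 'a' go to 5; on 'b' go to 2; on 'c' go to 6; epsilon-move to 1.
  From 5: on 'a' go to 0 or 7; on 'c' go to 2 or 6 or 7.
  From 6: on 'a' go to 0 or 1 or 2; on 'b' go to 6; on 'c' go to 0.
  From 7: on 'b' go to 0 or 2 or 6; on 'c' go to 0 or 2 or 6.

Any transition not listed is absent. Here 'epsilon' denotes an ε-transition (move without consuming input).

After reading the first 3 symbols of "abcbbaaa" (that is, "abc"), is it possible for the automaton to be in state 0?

Yes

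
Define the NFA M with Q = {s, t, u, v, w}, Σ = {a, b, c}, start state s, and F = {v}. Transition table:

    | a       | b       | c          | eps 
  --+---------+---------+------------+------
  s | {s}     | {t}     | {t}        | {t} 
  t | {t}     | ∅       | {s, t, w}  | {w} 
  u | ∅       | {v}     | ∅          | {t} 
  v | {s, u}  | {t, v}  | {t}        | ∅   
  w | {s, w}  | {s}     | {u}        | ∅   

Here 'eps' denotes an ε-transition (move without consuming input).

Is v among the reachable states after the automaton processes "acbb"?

Yes

Start: ε-closure({s}) = {s, t, w}.
Read 'a': {s, t, w} → {s, t, w}.
Read 'c': {s, t, w} → {s, t, u, w}.
Read 'b': {s, t, u, w} → {s, t, v, w}.
Read 'b': {s, t, v, w} → {s, t, v, w}.
State v is in {s, t, v, w}.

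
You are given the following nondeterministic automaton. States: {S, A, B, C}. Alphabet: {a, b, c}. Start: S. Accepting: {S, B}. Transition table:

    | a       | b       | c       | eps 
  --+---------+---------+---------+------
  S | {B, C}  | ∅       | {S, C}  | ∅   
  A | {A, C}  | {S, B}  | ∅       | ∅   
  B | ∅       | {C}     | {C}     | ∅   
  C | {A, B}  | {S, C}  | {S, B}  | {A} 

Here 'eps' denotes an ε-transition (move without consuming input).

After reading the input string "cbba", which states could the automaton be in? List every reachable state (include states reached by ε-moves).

{A, B, C}

Start in {S}.
Read 'c': S→{S, C}; union {S, C}; ε-closure = {S, A, C}.
Read 'b': S→∅, A→{S, B}, C→{S, C}; union {S, B, C}; ε-closure = {S, A, B, C}.
Read 'b': S→∅, A→{S, B}, B→{C}, C→{S, C}; union {S, B, C}; ε-closure = {S, A, B, C}.
Read 'a': S→{B, C}, A→{A, C}, B→∅, C→{A, B}; now {A, B, C}.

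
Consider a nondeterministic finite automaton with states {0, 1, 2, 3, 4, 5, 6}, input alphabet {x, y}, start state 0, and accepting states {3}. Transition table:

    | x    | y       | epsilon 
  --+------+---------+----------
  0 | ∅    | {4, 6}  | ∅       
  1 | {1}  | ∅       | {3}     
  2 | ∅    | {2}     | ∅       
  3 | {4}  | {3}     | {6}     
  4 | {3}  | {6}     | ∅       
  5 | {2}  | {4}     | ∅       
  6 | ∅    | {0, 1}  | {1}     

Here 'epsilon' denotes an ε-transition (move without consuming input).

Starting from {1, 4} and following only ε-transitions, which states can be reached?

Begin with {1, 4}.
ε-move 1 → 3; add 3.
ε-move 3 → 6; add 6.

{1, 3, 4, 6}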